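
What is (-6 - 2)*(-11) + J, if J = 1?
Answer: 89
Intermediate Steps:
(-6 - 2)*(-11) + J = (-6 - 2)*(-11) + 1 = -8*(-11) + 1 = 88 + 1 = 89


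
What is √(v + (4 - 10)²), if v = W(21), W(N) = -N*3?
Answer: 3*I*√3 ≈ 5.1962*I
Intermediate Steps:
W(N) = -3*N
v = -63 (v = -3*21 = -63)
√(v + (4 - 10)²) = √(-63 + (4 - 10)²) = √(-63 + (-6)²) = √(-63 + 36) = √(-27) = 3*I*√3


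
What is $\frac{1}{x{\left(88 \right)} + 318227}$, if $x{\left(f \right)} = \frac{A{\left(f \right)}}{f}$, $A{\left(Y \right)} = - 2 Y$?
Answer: $\frac{1}{318225} \approx 3.1424 \cdot 10^{-6}$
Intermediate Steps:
$x{\left(f \right)} = -2$ ($x{\left(f \right)} = \frac{\left(-2\right) f}{f} = -2$)
$\frac{1}{x{\left(88 \right)} + 318227} = \frac{1}{-2 + 318227} = \frac{1}{318225}$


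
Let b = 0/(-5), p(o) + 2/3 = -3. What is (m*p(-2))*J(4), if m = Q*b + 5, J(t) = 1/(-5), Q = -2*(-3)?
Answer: 11/3 ≈ 3.6667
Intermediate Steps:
p(o) = -11/3 (p(o) = -⅔ - 3 = -11/3)
Q = 6
b = 0 (b = 0*(-⅕) = 0)
J(t) = -⅕
m = 5 (m = 6*0 + 5 = 0 + 5 = 5)
(m*p(-2))*J(4) = (5*(-11/3))*(-⅕) = -55/3*(-⅕) = 11/3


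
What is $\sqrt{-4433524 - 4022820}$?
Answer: $2 i \sqrt{2114086} \approx 2908.0 i$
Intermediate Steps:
$\sqrt{-4433524 - 4022820} = \sqrt{-8456344} = 2 i \sqrt{2114086}$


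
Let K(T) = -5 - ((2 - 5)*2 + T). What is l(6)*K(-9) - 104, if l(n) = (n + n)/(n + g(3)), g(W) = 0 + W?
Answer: -272/3 ≈ -90.667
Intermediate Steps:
g(W) = W
l(n) = 2*n/(3 + n) (l(n) = (n + n)/(n + 3) = (2*n)/(3 + n) = 2*n/(3 + n))
K(T) = 1 - T (K(T) = -5 - (-3*2 + T) = -5 - (-6 + T) = -5 + (6 - T) = 1 - T)
l(6)*K(-9) - 104 = (2*6/(3 + 6))*(1 - 1*(-9)) - 104 = (2*6/9)*(1 + 9) - 104 = (2*6*(1/9))*10 - 104 = (4/3)*10 - 104 = 40/3 - 104 = -272/3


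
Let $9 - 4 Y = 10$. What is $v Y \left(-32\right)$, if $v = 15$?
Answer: $120$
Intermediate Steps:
$Y = - \frac{1}{4}$ ($Y = \frac{9}{4} - \frac{5}{2} = - \frac{1}{4} \approx -0.25$)
$v Y \left(-32\right) = 15 \left(- \frac{1}{4}\right) \left(-32\right) = \left(- \frac{15}{4}\right) \left(-32\right) = 120$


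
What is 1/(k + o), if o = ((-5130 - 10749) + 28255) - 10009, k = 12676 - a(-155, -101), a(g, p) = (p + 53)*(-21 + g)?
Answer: 1/6595 ≈ 0.00015163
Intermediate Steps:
a(g, p) = (-21 + g)*(53 + p) (a(g, p) = (53 + p)*(-21 + g) = (-21 + g)*(53 + p))
k = 4228 (k = 12676 - (-1113 - 21*(-101) + 53*(-155) - 155*(-101)) = 12676 - (-1113 + 2121 - 8215 + 15655) = 12676 - 1*8448 = 12676 - 8448 = 4228)
o = 2367 (o = (-15879 + 28255) - 10009 = 12376 - 10009 = 2367)
1/(k + o) = 1/(4228 + 2367) = 1/6595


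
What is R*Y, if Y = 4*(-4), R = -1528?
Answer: 24448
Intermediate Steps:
Y = -16
R*Y = -1528*(-16) = 24448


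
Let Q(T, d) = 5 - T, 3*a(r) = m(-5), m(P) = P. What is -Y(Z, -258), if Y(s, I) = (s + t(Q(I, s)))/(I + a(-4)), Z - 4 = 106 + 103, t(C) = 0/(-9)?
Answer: 639/779 ≈ 0.82028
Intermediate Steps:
a(r) = -5/3 (a(r) = (1/3)*(-5) = -5/3)
t(C) = 0 (t(C) = 0*(-1/9) = 0)
Z = 213 (Z = 4 + (106 + 103) = 4 + 209 = 213)
Y(s, I) = s/(-5/3 + I) (Y(s, I) = (s + 0)/(I - 5/3) = s/(-5/3 + I))
-Y(Z, -258) = -3*213/(-5 + 3*(-258)) = -3*213/(-5 - 774) = -3*213/(-779) = -3*213*(-1)/779 = -1*(-639/779) = 639/779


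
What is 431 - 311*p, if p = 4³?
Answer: -19473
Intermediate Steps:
p = 64
431 - 311*p = 431 - 311*64 = 431 - 19904 = -19473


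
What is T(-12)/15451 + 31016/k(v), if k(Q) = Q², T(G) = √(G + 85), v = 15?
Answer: 31016/225 + √73/15451 ≈ 137.85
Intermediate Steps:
T(G) = √(85 + G)
T(-12)/15451 + 31016/k(v) = √(85 - 12)/15451 + 31016/(15²) = √73*(1/15451) + 31016/225 = √73/15451 + 31016*(1/225) = √73/15451 + 31016/225 = 31016/225 + √73/15451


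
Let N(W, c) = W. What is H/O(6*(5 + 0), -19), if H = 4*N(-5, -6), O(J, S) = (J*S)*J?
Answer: 1/855 ≈ 0.0011696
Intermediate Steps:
O(J, S) = S*J²
H = -20 (H = 4*(-5) = -20)
H/O(6*(5 + 0), -19) = -20*(-1/(684*(5 + 0)²)) = -20/((-19*(6*5)²)) = -20/((-19*30²)) = -20/((-19*900)) = -20/(-17100) = -20*(-1/17100) = 1/855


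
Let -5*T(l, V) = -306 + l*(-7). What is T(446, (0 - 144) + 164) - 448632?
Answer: -2239732/5 ≈ -4.4795e+5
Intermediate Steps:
T(l, V) = 306/5 + 7*l/5 (T(l, V) = -(-306 + l*(-7))/5 = -(-306 - 7*l)/5 = 306/5 + 7*l/5)
T(446, (0 - 144) + 164) - 448632 = (306/5 + (7/5)*446) - 448632 = (306/5 + 3122/5) - 448632 = 3428/5 - 448632 = -2239732/5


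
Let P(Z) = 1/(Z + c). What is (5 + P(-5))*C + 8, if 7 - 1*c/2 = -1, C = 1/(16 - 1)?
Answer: 1376/165 ≈ 8.3394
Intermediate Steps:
C = 1/15 ≈ 0.066667
c = 16 (c = 14 - 2*(-1) = 14 + 2 = 16)
P(Z) = 1/(16 + Z) (P(Z) = 1/(Z + 16) = 1/(16 + Z))
(5 + P(-5))*C + 8 = (5 + 1/(16 - 5))*(1/15) + 8 = (5 + 1/11)*(1/15) + 8 = (56/11)*(1/15) + 8 = 56/165 + 8 = 1376/165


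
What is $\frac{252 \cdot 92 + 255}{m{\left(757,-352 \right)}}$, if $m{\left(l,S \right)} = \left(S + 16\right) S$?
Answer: $\frac{7813}{39424} \approx 0.19818$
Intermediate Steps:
$m{\left(l,S \right)} = S \left(16 + S\right)$ ($m{\left(l,S \right)} = \left(16 + S\right) S = S \left(16 + S\right)$)
$\frac{252 \cdot 92 + 255}{m{\left(757,-352 \right)}} = \frac{252 \cdot 92 + 255}{\left(-352\right) \left(16 - 352\right)} = \frac{23184 + 255}{\left(-352\right) \left(-336\right)} = \frac{23439}{118272} = 23439 \cdot \frac{1}{118272} = \frac{7813}{39424}$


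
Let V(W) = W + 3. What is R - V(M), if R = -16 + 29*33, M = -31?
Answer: 969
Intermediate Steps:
V(W) = 3 + W
R = 941 (R = -16 + 957 = 941)
R - V(M) = 941 - (3 - 31) = 941 - 1*(-28) = 941 + 28 = 969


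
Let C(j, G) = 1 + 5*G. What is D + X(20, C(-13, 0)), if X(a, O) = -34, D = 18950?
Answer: 18916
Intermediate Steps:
D + X(20, C(-13, 0)) = 18950 - 34 = 18916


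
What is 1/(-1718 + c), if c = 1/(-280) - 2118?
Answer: -280/1074081 ≈ -0.00026069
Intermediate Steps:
c = -593041/280 (c = -1/280 - 2118 = -593041/280 ≈ -2118.0)
1/(-1718 + c) = 1/(-1718 - 593041/280) = 1/(-1074081/280) = -280/1074081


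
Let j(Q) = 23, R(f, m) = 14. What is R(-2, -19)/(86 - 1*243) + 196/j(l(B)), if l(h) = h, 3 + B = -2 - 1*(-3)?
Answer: 30450/3611 ≈ 8.4326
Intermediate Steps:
B = -2 (B = -3 + (-2 - 1*(-3)) = -3 + (-2 + 3) = -3 + 1 = -2)
R(-2, -19)/(86 - 1*243) + 196/j(l(B)) = 14/(86 - 1*243) + 196/23 = 14/(86 - 243) + 196*(1/23) = 14/(-157) + 196/23 = 14*(-1/157) + 196/23 = -14/157 + 196/23 = 30450/3611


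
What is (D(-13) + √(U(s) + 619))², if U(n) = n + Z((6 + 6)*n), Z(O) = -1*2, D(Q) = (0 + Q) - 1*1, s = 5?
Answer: (14 - √622)² ≈ 119.68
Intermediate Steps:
D(Q) = -1 + Q (D(Q) = Q - 1 = -1 + Q)
Z(O) = -2
U(n) = -2 + n (U(n) = n - 2 = -2 + n)
(D(-13) + √(U(s) + 619))² = ((-1 - 13) + √((-2 + 5) + 619))² = (-14 + √(3 + 619))² = (-14 + √622)²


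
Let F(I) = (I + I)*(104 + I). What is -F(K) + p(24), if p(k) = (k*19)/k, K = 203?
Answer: -124623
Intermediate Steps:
F(I) = 2*I*(104 + I) (F(I) = (2*I)*(104 + I) = 2*I*(104 + I))
p(k) = 19 (p(k) = (19*k)/k = 19)
-F(K) + p(24) = -2*203*(104 + 203) + 19 = -2*203*307 + 19 = -1*124642 + 19 = -124642 + 19 = -124623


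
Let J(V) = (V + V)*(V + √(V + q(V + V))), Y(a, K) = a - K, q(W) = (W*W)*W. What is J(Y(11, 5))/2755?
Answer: 72/2755 + 204*√6/2755 ≈ 0.20751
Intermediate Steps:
q(W) = W³ (q(W) = W²*W = W³)
J(V) = 2*V*(V + √(V + 8*V³)) (J(V) = (V + V)*(V + √(V + (V + V)³)) = (2*V)*(V + √(V + (2*V)³)) = (2*V)*(V + √(V + 8*V³)) = 2*V*(V + √(V + 8*V³)))
J(Y(11, 5))/2755 = (2*(11 - 1*5)*((11 - 1*5) + √((11 - 1*5)*(1 + 8*(11 - 1*5)²))))/2755 = (2*(11 - 5)*((11 - 5) + √((11 - 5)*(1 + 8*(11 - 5)²))))*(1/2755) = (2*6*(6 + √(6*(1 + 8*6²))))*(1/2755) = (2*6*(6 + √(6*(1 + 8*36))))*(1/2755) = (2*6*(6 + √(6*(1 + 288))))*(1/2755) = (2*6*(6 + √(6*289)))*(1/2755) = (2*6*(6 + √1734))*(1/2755) = (2*6*(6 + 17*√6))*(1/2755) = (72 + 204*√6)*(1/2755) = 72/2755 + 204*√6/2755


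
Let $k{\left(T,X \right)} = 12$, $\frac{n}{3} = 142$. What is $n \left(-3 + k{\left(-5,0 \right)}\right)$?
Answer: $3834$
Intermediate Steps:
$n = 426$ ($n = 3 \cdot 142 = 426$)
$n \left(-3 + k{\left(-5,0 \right)}\right) = 426 \left(-3 + 12\right) = 426 \cdot 9 = 3834$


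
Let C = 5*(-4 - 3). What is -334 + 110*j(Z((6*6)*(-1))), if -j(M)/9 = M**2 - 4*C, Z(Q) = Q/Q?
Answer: -139924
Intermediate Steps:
C = -35 (C = 5*(-7) = -35)
Z(Q) = 1
j(M) = -1260 - 9*M**2 (j(M) = -9*(M**2 - 4*(-35)) = -9*(M**2 + 140) = -9*(140 + M**2) = -1260 - 9*M**2)
-334 + 110*j(Z((6*6)*(-1))) = -334 + 110*(-1260 - 9*1**2) = -334 + 110*(-1260 - 9*1) = -334 + 110*(-1260 - 9) = -334 + 110*(-1269) = -334 - 139590 = -139924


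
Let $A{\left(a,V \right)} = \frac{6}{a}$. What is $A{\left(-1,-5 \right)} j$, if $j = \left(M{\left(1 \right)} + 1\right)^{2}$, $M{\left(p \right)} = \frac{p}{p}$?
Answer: $-24$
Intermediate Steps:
$M{\left(p \right)} = 1$
$j = 4$ ($j = \left(1 + 1\right)^{2} = 2^{2} = 4$)
$A{\left(-1,-5 \right)} j = \frac{6}{-1} \cdot 4 = 6 \left(-1\right) 4 = \left(-6\right) 4 = -24$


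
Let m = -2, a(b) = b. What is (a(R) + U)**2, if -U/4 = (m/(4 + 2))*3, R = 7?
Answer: 121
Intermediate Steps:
U = 4 (U = -4*(-2/(4 + 2))*3 = -4*(-2/6)*3 = -4*(-2*1/6)*3 = -(-4)*3/3 = -4*(-1) = 4)
(a(R) + U)**2 = (7 + 4)**2 = 11**2 = 121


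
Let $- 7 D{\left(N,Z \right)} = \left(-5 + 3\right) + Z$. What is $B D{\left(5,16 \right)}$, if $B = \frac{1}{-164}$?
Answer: $\frac{1}{82} \approx 0.012195$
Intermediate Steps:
$D{\left(N,Z \right)} = \frac{2}{7} - \frac{Z}{7}$ ($D{\left(N,Z \right)} = - \frac{\left(-5 + 3\right) + Z}{7} = - \frac{-2 + Z}{7} = \frac{2}{7} - \frac{Z}{7}$)
$B = - \frac{1}{164} \approx -0.0060976$
$B D{\left(5,16 \right)} = - \frac{\frac{2}{7} - \frac{16}{7}}{164} = \left(- \frac{1}{164}\right) \left(-2\right) = \frac{1}{82}$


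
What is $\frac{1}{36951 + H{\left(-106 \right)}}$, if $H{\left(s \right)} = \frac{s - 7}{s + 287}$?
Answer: $\frac{181}{6688018} \approx 2.7063 \cdot 10^{-5}$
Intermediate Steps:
$H{\left(s \right)} = \frac{-7 + s}{287 + s}$
$\frac{1}{36951 + H{\left(-106 \right)}} = \frac{1}{36951 + \frac{-7 - 106}{287 - 106}} = \frac{1}{36951 + \frac{1}{181} \left(-113\right)} = \frac{1}{36951 - \frac{113}{181}} = \frac{1}{\frac{6688018}{181}} = \frac{181}{6688018}$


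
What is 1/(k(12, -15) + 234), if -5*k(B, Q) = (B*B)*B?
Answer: -5/558 ≈ -0.0089606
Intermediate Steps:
k(B, Q) = -B**3/5 (k(B, Q) = -B*B*B/5 = -B**2*B/5 = -B**3/5)
1/(k(12, -15) + 234) = 1/(-1/5*12**3 + 234) = 1/(-1/5*1728 + 234) = 1/(-1728/5 + 234) = 1/(-558/5) = -5/558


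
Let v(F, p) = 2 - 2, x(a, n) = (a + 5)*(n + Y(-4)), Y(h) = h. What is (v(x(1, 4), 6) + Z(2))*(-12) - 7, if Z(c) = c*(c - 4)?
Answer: 41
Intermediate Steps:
Z(c) = c*(-4 + c)
x(a, n) = (-4 + n)*(5 + a) (x(a, n) = (a + 5)*(n - 4) = (5 + a)*(-4 + n) = (-4 + n)*(5 + a))
v(F, p) = 0
(v(x(1, 4), 6) + Z(2))*(-12) - 7 = (0 + 2*(-4 + 2))*(-12) - 7 = (0 + 2*(-2))*(-12) - 7 = (0 - 4)*(-12) - 7 = -4*(-12) - 7 = 48 - 7 = 41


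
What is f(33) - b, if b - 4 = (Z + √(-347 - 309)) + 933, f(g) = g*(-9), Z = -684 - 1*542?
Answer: -8 - 4*I*√41 ≈ -8.0 - 25.612*I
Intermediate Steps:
Z = -1226 (Z = -684 - 542 = -1226)
f(g) = -9*g
b = -289 + 4*I*√41 (b = 4 + ((-1226 + √(-347 - 309)) + 933) = 4 + ((-1226 + √(-656)) + 933) = 4 + ((-1226 + 4*I*√41) + 933) = 4 + (-293 + 4*I*√41) = -289 + 4*I*√41 ≈ -289.0 + 25.612*I)
f(33) - b = -9*33 - (-289 + 4*I*√41) = -297 + (289 - 4*I*√41) = -8 - 4*I*√41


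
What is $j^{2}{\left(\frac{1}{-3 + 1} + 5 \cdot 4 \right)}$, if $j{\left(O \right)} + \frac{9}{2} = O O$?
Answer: $\frac{2259009}{16} \approx 1.4119 \cdot 10^{5}$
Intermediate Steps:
$j{\left(O \right)} = - \frac{9}{2} + O^{2}$ ($j{\left(O \right)} = - \frac{9}{2} + O O = - \frac{9}{2} + O^{2}$)
$j^{2}{\left(\frac{1}{-3 + 1} + 5 \cdot 4 \right)} = \left(- \frac{9}{2} + \left(\frac{1}{-3 + 1} + 5 \cdot 4\right)^{2}\right)^{2} = \left(- \frac{9}{2} + \left(\frac{1}{-2} + 20\right)^{2}\right)^{2} = \left(- \frac{9}{2} + \left(- \frac{1}{2} + 20\right)^{2}\right)^{2} = \left(- \frac{9}{2} + \left(\frac{39}{2}\right)^{2}\right)^{2} = \left(- \frac{9}{2} + \frac{1521}{4}\right)^{2} = \left(\frac{1503}{4}\right)^{2} = \frac{2259009}{16}$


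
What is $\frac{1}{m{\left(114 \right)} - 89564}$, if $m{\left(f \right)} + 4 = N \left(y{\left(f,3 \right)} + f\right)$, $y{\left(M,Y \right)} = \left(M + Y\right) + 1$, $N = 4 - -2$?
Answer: $- \frac{1}{88176} \approx -1.1341 \cdot 10^{-5}$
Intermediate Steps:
$N = 6$ ($N = 4 + 2 = 6$)
$y{\left(M,Y \right)} = 1 + M + Y$
$m{\left(f \right)} = 20 + 12 f$ ($m{\left(f \right)} = -4 + 6 \left(\left(1 + f + 3\right) + f\right) = -4 + 6 \left(\left(4 + f\right) + f\right) = -4 + 6 \left(4 + 2 f\right) = -4 + \left(24 + 12 f\right) = 20 + 12 f$)
$\frac{1}{m{\left(114 \right)} - 89564} = \frac{1}{\left(20 + 12 \cdot 114\right) - 89564} = \frac{1}{\left(20 + 1368\right) - 89564} = \frac{1}{1388 - 89564} = \frac{1}{-88176} = - \frac{1}{88176}$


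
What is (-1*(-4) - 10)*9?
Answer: -54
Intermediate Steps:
(-1*(-4) - 10)*9 = (4 - 10)*9 = -6*9 = -54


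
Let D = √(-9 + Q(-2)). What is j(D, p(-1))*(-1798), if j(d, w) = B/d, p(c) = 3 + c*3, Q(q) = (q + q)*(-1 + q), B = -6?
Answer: 3596*√3 ≈ 6228.5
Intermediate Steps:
Q(q) = 2*q*(-1 + q) (Q(q) = (2*q)*(-1 + q) = 2*q*(-1 + q))
D = √3 (D = √(-9 + 2*(-2)*(-1 - 2)) = √(-9 + 2*(-2)*(-3)) = √(-9 + 12) = √3 ≈ 1.7320)
p(c) = 3 + 3*c
j(d, w) = -6/d
j(D, p(-1))*(-1798) = -6*√3/3*(-1798) = -2*√3*(-1798) = 3596*√3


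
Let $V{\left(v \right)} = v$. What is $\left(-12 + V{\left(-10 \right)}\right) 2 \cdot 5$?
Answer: $-220$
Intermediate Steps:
$\left(-12 + V{\left(-10 \right)}\right) 2 \cdot 5 = \left(-12 - 10\right) 2 \cdot 5 = \left(-22\right) 10 = -220$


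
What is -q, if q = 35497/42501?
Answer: -35497/42501 ≈ -0.83520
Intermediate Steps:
q = 35497/42501 (q = 35497*(1/42501) = 35497/42501 ≈ 0.83520)
-q = -1*35497/42501 = -35497/42501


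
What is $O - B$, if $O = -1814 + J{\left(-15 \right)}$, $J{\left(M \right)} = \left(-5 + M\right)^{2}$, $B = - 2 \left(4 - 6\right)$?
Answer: $-1418$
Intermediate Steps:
$B = 4$ ($B = \left(-2\right) \left(-2\right) = 4$)
$O = -1414$ ($O = -1814 + \left(-5 - 15\right)^{2} = -1814 + \left(-20\right)^{2} = -1814 + 400 = -1414$)
$O - B = -1414 - 4 = -1418$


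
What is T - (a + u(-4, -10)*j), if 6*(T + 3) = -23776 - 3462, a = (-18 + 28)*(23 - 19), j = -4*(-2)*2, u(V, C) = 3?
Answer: -13892/3 ≈ -4630.7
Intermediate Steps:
j = 16 (j = 8*2 = 16)
a = 40 (a = 10*4 = 40)
T = -13628/3 (T = -3 + (-23776 - 3462)/6 = -3 + (⅙)*(-27238) = -3 - 13619/3 = -13628/3 ≈ -4542.7)
T - (a + u(-4, -10)*j) = -13628/3 - (40 + 3*16) = -13628/3 - (40 + 48) = -13628/3 - 1*88 = -13628/3 - 88 = -13892/3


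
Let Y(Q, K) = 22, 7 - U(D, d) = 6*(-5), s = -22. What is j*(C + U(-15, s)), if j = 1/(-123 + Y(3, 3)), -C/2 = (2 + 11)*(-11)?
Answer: -323/101 ≈ -3.1980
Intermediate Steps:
U(D, d) = 37 (U(D, d) = 7 - 6*(-5) = 7 - 1*(-30) = 7 + 30 = 37)
C = 286 (C = -2*(2 + 11)*(-11) = -26*(-11) = -2*(-143) = 286)
j = -1/101 (j = 1/(-123 + 22) = 1/(-101) = -1/101 ≈ -0.0099010)
j*(C + U(-15, s)) = -(286 + 37)/101 = -1/101*323 = -323/101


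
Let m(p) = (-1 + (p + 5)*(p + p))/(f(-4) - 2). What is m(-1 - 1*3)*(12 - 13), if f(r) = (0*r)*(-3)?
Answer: -9/2 ≈ -4.5000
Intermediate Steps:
f(r) = 0 (f(r) = 0*(-3) = 0)
m(p) = ½ - p*(5 + p) (m(p) = (-1 + (p + 5)*(p + p))/(0 - 2) = (-1 + (5 + p)*(2*p))/(-2) = (-1 + 2*p*(5 + p))*(-½) = ½ - p*(5 + p))
m(-1 - 1*3)*(12 - 13) = (½ - (-1 - 1*3)² - 5*(-1 - 1*3))*(12 - 13) = (½ - (-1 - 3)² - 5*(-1 - 3))*(-1) = (½ - 1*(-4)² - 5*(-4))*(-1) = (½ - 1*16 + 20)*(-1) = (½ - 16 + 20)*(-1) = (9/2)*(-1) = -9/2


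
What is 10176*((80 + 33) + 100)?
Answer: 2167488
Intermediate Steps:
10176*((80 + 33) + 100) = 10176*(113 + 100) = 10176*213 = 2167488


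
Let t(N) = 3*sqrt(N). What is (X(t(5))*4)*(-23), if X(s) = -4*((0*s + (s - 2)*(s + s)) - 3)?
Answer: 32016 - 4416*sqrt(5) ≈ 22142.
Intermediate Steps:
X(s) = 12 - 8*s*(-2 + s) (X(s) = -4*((0 + (-2 + s)*(2*s)) - 3) = -4*((0 + 2*s*(-2 + s)) - 3) = -4*(2*s*(-2 + s) - 3) = -4*(-3 + 2*s*(-2 + s)) = 12 - 8*s*(-2 + s))
(X(t(5))*4)*(-23) = ((12 - 8*(3*sqrt(5))**2 + 16*(3*sqrt(5)))*4)*(-23) = ((12 - 8*45 + 48*sqrt(5))*4)*(-23) = ((12 - 360 + 48*sqrt(5))*4)*(-23) = ((-348 + 48*sqrt(5))*4)*(-23) = (-1392 + 192*sqrt(5))*(-23) = 32016 - 4416*sqrt(5)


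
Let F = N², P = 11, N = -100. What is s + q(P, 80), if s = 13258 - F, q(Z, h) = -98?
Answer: 3160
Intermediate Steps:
F = 10000 (F = (-100)² = 10000)
s = 3258 (s = 13258 - 1*10000 = 13258 - 10000 = 3258)
s + q(P, 80) = 3258 - 98 = 3160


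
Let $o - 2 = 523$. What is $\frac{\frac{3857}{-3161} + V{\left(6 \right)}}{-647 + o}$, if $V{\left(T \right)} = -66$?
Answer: $\frac{7327}{13298} \approx 0.55099$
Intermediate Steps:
$o = 525$ ($o = 2 + 523 = 525$)
$\frac{\frac{3857}{-3161} + V{\left(6 \right)}}{-647 + o} = \frac{\frac{3857}{-3161} - 66}{-647 + 525} = \frac{3857 \left(- \frac{1}{3161}\right) - 66}{-122} = \left(- \frac{133}{109} - 66\right) \left(- \frac{1}{122}\right) = \left(- \frac{7327}{109}\right) \left(- \frac{1}{122}\right) = \frac{7327}{13298}$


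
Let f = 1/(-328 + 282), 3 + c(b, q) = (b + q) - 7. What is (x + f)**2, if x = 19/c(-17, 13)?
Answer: 49284/25921 ≈ 1.9013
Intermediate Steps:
c(b, q) = -10 + b + q (c(b, q) = -3 + ((b + q) - 7) = -3 + (-7 + b + q) = -10 + b + q)
x = -19/14 (x = 19/(-10 - 17 + 13) = 19/(-14) = 19*(-1/14) = -19/14 ≈ -1.3571)
f = -1/46 (f = 1/(-46) = -1/46 ≈ -0.021739)
(x + f)**2 = (-19/14 - 1/46)**2 = (-222/161)**2 = 49284/25921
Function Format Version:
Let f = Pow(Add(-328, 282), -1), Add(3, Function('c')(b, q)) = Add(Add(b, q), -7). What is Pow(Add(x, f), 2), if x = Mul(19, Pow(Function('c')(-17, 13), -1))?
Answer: Rational(49284, 25921) ≈ 1.9013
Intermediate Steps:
Function('c')(b, q) = Add(-10, b, q) (Function('c')(b, q) = Add(-3, Add(Add(b, q), -7)) = Add(-3, Add(-7, b, q)) = Add(-10, b, q))
x = Rational(-19, 14) (x = Mul(19, Pow(Add(-10, -17, 13), -1)) = Mul(19, Pow(-14, -1)) = Mul(19, Rational(-1, 14)) = Rational(-19, 14) ≈ -1.3571)
f = Rational(-1, 46) (f = Pow(-46, -1) = Rational(-1, 46) ≈ -0.021739)
Pow(Add(x, f), 2) = Pow(Add(Rational(-19, 14), Rational(-1, 46)), 2) = Pow(Rational(-222, 161), 2) = Rational(49284, 25921)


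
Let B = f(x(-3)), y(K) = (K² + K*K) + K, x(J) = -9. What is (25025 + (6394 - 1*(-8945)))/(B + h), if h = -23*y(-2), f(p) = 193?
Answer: 40364/55 ≈ 733.89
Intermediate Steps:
y(K) = K + 2*K² (y(K) = (K² + K²) + K = 2*K² + K = K + 2*K²)
B = 193
h = -138 (h = -(-46)*(1 + 2*(-2)) = -(-46)*(1 - 4) = -(-46)*(-3) = -23*6 = -138)
(25025 + (6394 - 1*(-8945)))/(B + h) = (25025 + (6394 - 1*(-8945)))/(193 - 138) = (25025 + (6394 + 8945))/55 = (25025 + 15339)*(1/55) = 40364*(1/55) = 40364/55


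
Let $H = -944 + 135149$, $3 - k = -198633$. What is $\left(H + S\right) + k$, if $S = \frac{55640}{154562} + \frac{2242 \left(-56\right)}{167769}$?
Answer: $\frac{616485292938331}{1852193727} \approx 3.3284 \cdot 10^{5}$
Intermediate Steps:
$k = 198636$ ($k = 3 - -198633 = 3 + 198633 = 198636$)
$H = 134205$
$S = - \frac{719350076}{1852193727}$ ($S = 55640 \cdot \frac{1}{154562} - \frac{17936}{23967} = \frac{27820}{77281} - \frac{17936}{23967} = - \frac{719350076}{1852193727} \approx -0.38838$)
$\left(H + S\right) + k = \left(134205 - \frac{719350076}{1852193727}\right) + 198636 = \frac{248572939781959}{1852193727} + 198636 = \frac{616485292938331}{1852193727}$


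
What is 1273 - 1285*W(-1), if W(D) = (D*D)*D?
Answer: 2558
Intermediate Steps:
W(D) = D**3 (W(D) = D**2*D = D**3)
1273 - 1285*W(-1) = 1273 - 1285*(-1)**3 = 1273 - 1285*(-1) = 1273 + 1285 = 2558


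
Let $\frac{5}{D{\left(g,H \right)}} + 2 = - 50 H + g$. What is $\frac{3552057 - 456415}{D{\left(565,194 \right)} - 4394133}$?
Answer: $- \frac{14142440477}{20074596613} \approx -0.70449$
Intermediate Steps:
$D{\left(g,H \right)} = \frac{5}{-2 + g - 50 H}$ ($D{\left(g,H \right)} = \frac{5}{-2 - \left(- g + 50 H\right)} = \frac{5}{-2 + g - 50 H}$)
$\frac{3552057 - 456415}{D{\left(565,194 \right)} - 4394133} = \frac{3552057 - 456415}{\frac{5}{-2 + 565 - 9700} - 4394133} = \frac{3095642}{\frac{5}{-2 + 565 - 9700} - 4394133} = \frac{3095642}{\frac{5}{-9137} - 4394133} = \frac{3095642}{5 \left(- \frac{1}{9137}\right) - 4394133} = \frac{3095642}{- \frac{5}{9137} - 4394133} = \frac{3095642}{- \frac{40149193226}{9137}} = 3095642 \left(- \frac{9137}{40149193226}\right) = - \frac{14142440477}{20074596613}$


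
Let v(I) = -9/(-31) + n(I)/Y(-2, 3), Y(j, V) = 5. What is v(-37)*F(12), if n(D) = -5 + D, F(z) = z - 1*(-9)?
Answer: -26397/155 ≈ -170.30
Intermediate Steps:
F(z) = 9 + z (F(z) = z + 9 = 9 + z)
v(I) = -22/31 + I/5 (v(I) = -9/(-31) + (-5 + I)/5 = -9*(-1/31) + (-5 + I)*(⅕) = 9/31 + (-1 + I/5) = -22/31 + I/5)
v(-37)*F(12) = (-22/31 + (⅕)*(-37))*(9 + 12) = (-22/31 - 37/5)*21 = -1257/155*21 = -26397/155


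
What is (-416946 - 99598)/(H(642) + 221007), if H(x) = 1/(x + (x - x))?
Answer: -331621248/141886495 ≈ -2.3372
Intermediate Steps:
H(x) = 1/x (H(x) = 1/(x + 0) = 1/x)
(-416946 - 99598)/(H(642) + 221007) = (-416946 - 99598)/(1/642 + 221007) = -516544/(1/642 + 221007) = -516544/141886495/642 = -516544*642/141886495 = -331621248/141886495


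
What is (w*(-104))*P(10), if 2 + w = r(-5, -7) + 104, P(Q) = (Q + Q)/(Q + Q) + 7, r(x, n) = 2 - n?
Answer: -92352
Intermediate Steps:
P(Q) = 8 (P(Q) = (2*Q)/((2*Q)) + 7 = (2*Q)*(1/(2*Q)) + 7 = 1 + 7 = 8)
w = 111 (w = -2 + ((2 - 1*(-7)) + 104) = -2 + ((2 + 7) + 104) = -2 + (9 + 104) = -2 + 113 = 111)
(w*(-104))*P(10) = (111*(-104))*8 = -11544*8 = -92352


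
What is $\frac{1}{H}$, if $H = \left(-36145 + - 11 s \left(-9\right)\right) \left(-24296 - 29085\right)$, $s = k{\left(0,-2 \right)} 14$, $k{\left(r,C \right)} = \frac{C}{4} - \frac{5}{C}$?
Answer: $\frac{1}{1781484113} \approx 5.6133 \cdot 10^{-10}$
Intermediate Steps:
$k{\left(r,C \right)} = - \frac{5}{C} + \frac{C}{4}$ ($k{\left(r,C \right)} = C \frac{1}{4} - \frac{5}{C} = \frac{C}{4} - \frac{5}{C} = - \frac{5}{C} + \frac{C}{4}$)
$s = 28$ ($s = \left(- \frac{5}{-2} + \frac{1}{4} \left(-2\right)\right) 14 = \left(\left(-5\right) \left(- \frac{1}{2}\right) - \frac{1}{2}\right) 14 = \left(\frac{5}{2} - \frac{1}{2}\right) 14 = 2 \cdot 14 = 28$)
$H = 1781484113$ ($H = \left(-36145 + \left(-11\right) 28 \left(-9\right)\right) \left(-24296 - 29085\right) = \left(-36145 - -2772\right) \left(-53381\right) = \left(-36145 + 2772\right) \left(-53381\right) = \left(-33373\right) \left(-53381\right) = 1781484113$)
$\frac{1}{H} = \frac{1}{1781484113}$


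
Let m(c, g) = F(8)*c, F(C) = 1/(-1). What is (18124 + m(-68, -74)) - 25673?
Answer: -7481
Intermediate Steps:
F(C) = -1
m(c, g) = -c
(18124 + m(-68, -74)) - 25673 = (18124 - 1*(-68)) - 25673 = (18124 + 68) - 25673 = 18192 - 25673 = -7481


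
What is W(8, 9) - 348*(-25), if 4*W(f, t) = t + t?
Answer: 17409/2 ≈ 8704.5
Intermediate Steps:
W(f, t) = t/2 (W(f, t) = (t + t)/4 = (2*t)/4 = t/2)
W(8, 9) - 348*(-25) = (1/2)*9 - 348*(-25) = 9/2 + 8700 = 17409/2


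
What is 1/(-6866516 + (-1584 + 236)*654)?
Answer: -1/7748108 ≈ -1.2906e-7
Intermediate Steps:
1/(-6866516 + (-1584 + 236)*654) = 1/(-6866516 - 1348*654) = 1/(-6866516 - 881592) = 1/(-7748108) = -1/7748108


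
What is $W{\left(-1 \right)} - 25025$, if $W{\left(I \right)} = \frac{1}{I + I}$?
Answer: $- \frac{50051}{2} \approx -25026.0$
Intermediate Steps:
$W{\left(I \right)} = \frac{1}{2 I}$
$W{\left(-1 \right)} - 25025 = \frac{1}{2 \left(-1\right)} - 25025 = \frac{1}{2} \left(-1\right) - 25025 = - \frac{1}{2} - 25025 = - \frac{50051}{2}$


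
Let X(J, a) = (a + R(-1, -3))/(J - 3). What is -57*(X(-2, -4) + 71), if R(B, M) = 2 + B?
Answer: -20406/5 ≈ -4081.2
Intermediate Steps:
X(J, a) = (1 + a)/(-3 + J) (X(J, a) = (a + (2 - 1))/(J - 3) = (a + 1)/(-3 + J) = (1 + a)/(-3 + J))
-57*(X(-2, -4) + 71) = -57*((1 - 4)/(-3 - 2) + 71) = -57*(-3/(-5) + 71) = -57*(-⅕*(-3) + 71) = -57*(⅗ + 71) = -57*358/5 = -20406/5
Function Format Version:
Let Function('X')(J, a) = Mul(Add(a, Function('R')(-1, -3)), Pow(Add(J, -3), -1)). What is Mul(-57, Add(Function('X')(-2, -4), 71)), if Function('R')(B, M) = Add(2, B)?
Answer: Rational(-20406, 5) ≈ -4081.2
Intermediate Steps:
Function('X')(J, a) = Mul(Pow(Add(-3, J), -1), Add(1, a)) (Function('X')(J, a) = Mul(Add(a, Add(2, -1)), Pow(Add(J, -3), -1)) = Mul(Add(a, 1), Pow(Add(-3, J), -1)) = Mul(Add(1, a), Pow(Add(-3, J), -1)) = Mul(Pow(Add(-3, J), -1), Add(1, a)))
Mul(-57, Add(Function('X')(-2, -4), 71)) = Mul(-57, Add(Mul(Pow(Add(-3, -2), -1), Add(1, -4)), 71)) = Mul(-57, Add(Mul(Pow(-5, -1), -3), 71)) = Mul(-57, Add(Mul(Rational(-1, 5), -3), 71)) = Mul(-57, Add(Rational(3, 5), 71)) = Mul(-57, Rational(358, 5)) = Rational(-20406, 5)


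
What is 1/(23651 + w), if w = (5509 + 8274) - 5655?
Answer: 1/31779 ≈ 3.1467e-5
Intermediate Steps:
w = 8128 (w = 13783 - 5655 = 8128)
1/(23651 + w) = 1/(23651 + 8128) = 1/31779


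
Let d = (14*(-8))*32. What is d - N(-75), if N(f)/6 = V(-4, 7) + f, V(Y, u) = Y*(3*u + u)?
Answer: -2462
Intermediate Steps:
V(Y, u) = 4*Y*u (V(Y, u) = Y*(4*u) = 4*Y*u)
N(f) = -672 + 6*f (N(f) = 6*(4*(-4)*7 + f) = 6*(-112 + f) = -672 + 6*f)
d = -3584 (d = -112*32 = -3584)
d - N(-75) = -3584 - (-672 + 6*(-75)) = -3584 - (-672 - 450) = -3584 - 1*(-1122) = -3584 + 1122 = -2462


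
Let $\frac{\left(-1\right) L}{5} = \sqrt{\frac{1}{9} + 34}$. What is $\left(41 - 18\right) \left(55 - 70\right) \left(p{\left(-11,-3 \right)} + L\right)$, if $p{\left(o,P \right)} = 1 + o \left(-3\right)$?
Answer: $-11730 + 575 \sqrt{307} \approx -1655.2$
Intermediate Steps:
$p{\left(o,P \right)} = 1 - 3 o$
$L = - \frac{5 \sqrt{307}}{3}$ ($L = - 5 \sqrt{\frac{1}{9} + 34} = - 5 \sqrt{\frac{307}{9}} = - 5 \frac{\sqrt{307}}{3} = - \frac{5 \sqrt{307}}{3} \approx -29.202$)
$\left(41 - 18\right) \left(55 - 70\right) \left(p{\left(-11,-3 \right)} + L\right) = \left(41 - 18\right) \left(55 - 70\right) \left(\left(1 - -33\right) - \frac{5 \sqrt{307}}{3}\right) = 23 \left(-15\right) \left(\left(1 + 33\right) - \frac{5 \sqrt{307}}{3}\right) = - 345 \left(34 - \frac{5 \sqrt{307}}{3}\right) = -11730 + 575 \sqrt{307}$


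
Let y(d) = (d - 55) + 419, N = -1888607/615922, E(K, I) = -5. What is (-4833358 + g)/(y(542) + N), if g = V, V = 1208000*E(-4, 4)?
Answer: -6697140406076/556136725 ≈ -12042.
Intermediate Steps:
N = -1888607/615922 (N = -1888607*1/615922 = -1888607/615922 ≈ -3.0663)
y(d) = 364 + d (y(d) = (-55 + d) + 419 = 364 + d)
V = -6040000 (V = 1208000*(-5) = -6040000)
g = -6040000
(-4833358 + g)/(y(542) + N) = (-4833358 - 6040000)/((364 + 542) - 1888607/615922) = -10873358/(906 - 1888607/615922) = -10873358/556136725/615922 = -10873358*615922/556136725 = -6697140406076/556136725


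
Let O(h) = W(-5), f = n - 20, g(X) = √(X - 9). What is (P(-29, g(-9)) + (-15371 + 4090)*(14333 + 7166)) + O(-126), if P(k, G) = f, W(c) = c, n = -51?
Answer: -242530295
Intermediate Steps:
g(X) = √(-9 + X)
f = -71 (f = -51 - 20 = -71)
P(k, G) = -71
O(h) = -5
(P(-29, g(-9)) + (-15371 + 4090)*(14333 + 7166)) + O(-126) = (-71 + (-15371 + 4090)*(14333 + 7166)) - 5 = (-71 - 11281*21499) - 5 = (-71 - 242530219) - 5 = -242530290 - 5 = -242530295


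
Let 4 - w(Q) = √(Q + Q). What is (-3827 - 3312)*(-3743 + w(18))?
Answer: 26735555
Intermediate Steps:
w(Q) = 4 - √2*√Q (w(Q) = 4 - √(Q + Q) = 4 - √(2*Q) = 4 - √2*√Q)
(-3827 - 3312)*(-3743 + w(18)) = (-3827 - 3312)*(-3743 + (4 - √2*√18)) = -7139*(-3743 + (4 - √2*3*√2)) = -7139*(-3743 + (4 - 6)) = -7139*(-3743 - 2) = -7139*(-3745) = 26735555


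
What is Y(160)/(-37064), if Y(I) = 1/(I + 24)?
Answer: -1/6819776 ≈ -1.4663e-7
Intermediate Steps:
Y(I) = 1/(24 + I)
Y(160)/(-37064) = 1/((24 + 160)*(-37064)) = -1/37064/184 = (1/184)*(-1/37064) = -1/6819776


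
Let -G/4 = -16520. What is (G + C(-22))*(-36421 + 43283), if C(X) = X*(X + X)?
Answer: 460083376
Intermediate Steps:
G = 66080 (G = -4*(-16520) = 66080)
C(X) = 2*X² (C(X) = X*(2*X) = 2*X²)
(G + C(-22))*(-36421 + 43283) = (66080 + 2*(-22)²)*(-36421 + 43283) = (66080 + 2*484)*6862 = (66080 + 968)*6862 = 67048*6862 = 460083376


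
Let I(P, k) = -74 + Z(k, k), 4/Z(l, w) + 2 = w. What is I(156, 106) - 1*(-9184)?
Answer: 236861/26 ≈ 9110.0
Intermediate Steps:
Z(l, w) = 4/(-2 + w)
I(P, k) = -74 + 4/(-2 + k)
I(156, 106) - 1*(-9184) = 2*(76 - 37*106)/(-2 + 106) - 1*(-9184) = 2*(76 - 3922)/104 + 9184 = 2*(1/104)*(-3846) + 9184 = -1923/26 + 9184 = 236861/26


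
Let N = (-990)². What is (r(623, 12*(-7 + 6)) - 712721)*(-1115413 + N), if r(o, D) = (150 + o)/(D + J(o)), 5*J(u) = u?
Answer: 54295431602154/563 ≈ 9.6440e+10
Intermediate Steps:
N = 980100
J(u) = u/5
r(o, D) = (150 + o)/(D + o/5)
(r(623, 12*(-7 + 6)) - 712721)*(-1115413 + N) = (5*(150 + 623)/(623 + 5*(12*(-7 + 6))) - 712721)*(-1115413 + 980100) = (5*773/(623 + 5*(12*(-1))) - 712721)*(-135313) = (5*773/(623 + 5*(-12)) - 712721)*(-135313) = (5*773/(623 - 60) - 712721)*(-135313) = (5*773/563 - 712721)*(-135313) = (5*(1/563)*773 - 712721)*(-135313) = (3865/563 - 712721)*(-135313) = -401258058/563*(-135313) = 54295431602154/563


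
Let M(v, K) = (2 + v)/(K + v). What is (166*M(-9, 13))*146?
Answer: -42413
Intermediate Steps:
M(v, K) = (2 + v)/(K + v)
(166*M(-9, 13))*146 = (166*((2 - 9)/(13 - 9)))*146 = (166*(-7/4))*146 = -581/2*146 = -42413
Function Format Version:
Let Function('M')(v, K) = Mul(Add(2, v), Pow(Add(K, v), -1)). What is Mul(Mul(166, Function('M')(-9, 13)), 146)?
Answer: -42413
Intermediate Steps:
Function('M')(v, K) = Mul(Pow(Add(K, v), -1), Add(2, v))
Mul(Mul(166, Function('M')(-9, 13)), 146) = Mul(Mul(166, Mul(Pow(Add(13, -9), -1), Add(2, -9))), 146) = Mul(Mul(166, Mul(Pow(4, -1), -7)), 146) = Mul(Mul(166, Mul(Rational(1, 4), -7)), 146) = Mul(Mul(166, Rational(-7, 4)), 146) = Mul(Rational(-581, 2), 146) = -42413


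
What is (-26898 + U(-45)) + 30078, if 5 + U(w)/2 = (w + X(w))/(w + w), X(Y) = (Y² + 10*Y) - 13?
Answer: 141133/45 ≈ 3136.3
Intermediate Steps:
X(Y) = -13 + Y² + 10*Y
U(w) = -10 + (-13 + w² + 11*w)/w (U(w) = -10 + 2*((w + (-13 + w² + 10*w))/(w + w)) = -10 + 2*((-13 + w² + 11*w)/((2*w))) = -10 + 2*((-13 + w² + 11*w)*(1/(2*w))) = -10 + 2*((-13 + w² + 11*w)/(2*w)) = -10 + (-13 + w² + 11*w)/w)
(-26898 + U(-45)) + 30078 = (-26898 + (1 - 45 - 13/(-45))) + 30078 = (-26898 + (1 - 45 - 13*(-1/45))) + 30078 = (-26898 + (1 - 45 + 13/45)) + 30078 = (-26898 - 1967/45) + 30078 = -1212377/45 + 30078 = 141133/45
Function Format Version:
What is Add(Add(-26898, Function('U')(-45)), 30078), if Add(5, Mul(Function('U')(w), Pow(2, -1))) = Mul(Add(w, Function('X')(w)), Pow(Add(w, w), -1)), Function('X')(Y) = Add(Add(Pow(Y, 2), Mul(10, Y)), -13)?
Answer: Rational(141133, 45) ≈ 3136.3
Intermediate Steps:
Function('X')(Y) = Add(-13, Pow(Y, 2), Mul(10, Y))
Function('U')(w) = Add(-10, Mul(Pow(w, -1), Add(-13, Pow(w, 2), Mul(11, w)))) (Function('U')(w) = Add(-10, Mul(2, Mul(Add(w, Add(-13, Pow(w, 2), Mul(10, w))), Pow(Add(w, w), -1)))) = Add(-10, Mul(2, Mul(Add(-13, Pow(w, 2), Mul(11, w)), Pow(Mul(2, w), -1)))) = Add(-10, Mul(2, Mul(Add(-13, Pow(w, 2), Mul(11, w)), Mul(Rational(1, 2), Pow(w, -1))))) = Add(-10, Mul(2, Mul(Rational(1, 2), Pow(w, -1), Add(-13, Pow(w, 2), Mul(11, w))))) = Add(-10, Mul(Pow(w, -1), Add(-13, Pow(w, 2), Mul(11, w)))))
Add(Add(-26898, Function('U')(-45)), 30078) = Add(Add(-26898, Add(1, -45, Mul(-13, Pow(-45, -1)))), 30078) = Add(Add(-26898, Add(1, -45, Mul(-13, Rational(-1, 45)))), 30078) = Add(Add(-26898, Add(1, -45, Rational(13, 45))), 30078) = Add(Add(-26898, Rational(-1967, 45)), 30078) = Add(Rational(-1212377, 45), 30078) = Rational(141133, 45)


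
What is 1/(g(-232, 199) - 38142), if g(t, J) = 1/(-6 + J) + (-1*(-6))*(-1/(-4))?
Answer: -386/14722231 ≈ -2.6219e-5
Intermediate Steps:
g(t, J) = 3/2 + 1/(-6 + J) (g(t, J) = 1/(-6 + J) + 6*(-1*(-¼)) = 1/(-6 + J) + 6*(¼) = 1/(-6 + J) + 3/2 = 3/2 + 1/(-6 + J))
1/(g(-232, 199) - 38142) = 1/((-16 + 3*199)/(2*(-6 + 199)) - 38142) = 1/((½)*(-16 + 597)/193 - 38142) = 1/((½)*(1/193)*581 - 38142) = 1/(581/386 - 38142) = 1/(-14722231/386) = -386/14722231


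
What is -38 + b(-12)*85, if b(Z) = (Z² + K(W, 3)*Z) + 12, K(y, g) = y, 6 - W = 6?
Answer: 13222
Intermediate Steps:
W = 0 (W = 6 - 1*6 = 6 - 6 = 0)
b(Z) = 12 + Z² (b(Z) = (Z² + 0*Z) + 12 = (Z² + 0) + 12 = Z² + 12 = 12 + Z²)
-38 + b(-12)*85 = -38 + (12 + (-12)²)*85 = -38 + (12 + 144)*85 = -38 + 156*85 = -38 + 13260 = 13222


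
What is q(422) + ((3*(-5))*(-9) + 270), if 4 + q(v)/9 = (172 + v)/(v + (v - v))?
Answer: 80532/211 ≈ 381.67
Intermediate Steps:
q(v) = -36 + 9*(172 + v)/v (q(v) = -36 + 9*((172 + v)/(v + (v - v))) = -36 + 9*((172 + v)/(v + 0)) = -36 + 9*((172 + v)/v) = -36 + 9*(172 + v)/v)
q(422) + ((3*(-5))*(-9) + 270) = (-27 + 1548/422) + ((3*(-5))*(-9) + 270) = (-27 + 1548*(1/422)) + (-15*(-9) + 270) = (-27 + 774/211) + (135 + 270) = -4923/211 + 405 = 80532/211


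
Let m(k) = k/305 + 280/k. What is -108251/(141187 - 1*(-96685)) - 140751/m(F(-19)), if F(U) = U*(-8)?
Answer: -21558027939617/358473104 ≈ -60139.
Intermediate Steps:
F(U) = -8*U
m(k) = 280/k + k/305 (m(k) = k*(1/305) + 280/k = k/305 + 280/k = 280/k + k/305)
-108251/(141187 - 1*(-96685)) - 140751/m(F(-19)) = -108251/(141187 - 1*(-96685)) - 140751/(280/((-8*(-19))) + (-8*(-19))/305) = -108251/(141187 + 96685) - 140751/(280/152 + (1/305)*152) = -108251/237872 - 140751/(280*(1/152) + 152/305) = -108251*1/237872 - 140751/(35/19 + 152/305) = -108251/237872 - 140751/13563/5795 = -108251/237872 - 140751*5795/13563 = -108251/237872 - 90628005/1507 = -21558027939617/358473104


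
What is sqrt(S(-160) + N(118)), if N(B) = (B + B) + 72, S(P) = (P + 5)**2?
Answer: sqrt(24333) ≈ 155.99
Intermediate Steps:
S(P) = (5 + P)**2
N(B) = 72 + 2*B (N(B) = 2*B + 72 = 72 + 2*B)
sqrt(S(-160) + N(118)) = sqrt((5 - 160)**2 + (72 + 2*118)) = sqrt((-155)**2 + (72 + 236)) = sqrt(24025 + 308) = sqrt(24333)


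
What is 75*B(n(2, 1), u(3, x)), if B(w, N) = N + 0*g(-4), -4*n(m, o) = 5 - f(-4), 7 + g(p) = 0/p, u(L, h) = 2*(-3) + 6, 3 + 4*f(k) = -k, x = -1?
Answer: 0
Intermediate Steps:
f(k) = -3/4 - k/4 (f(k) = -3/4 + (-k)/4 = -3/4 - k/4)
u(L, h) = 0 (u(L, h) = -6 + 6 = 0)
g(p) = -7 (g(p) = -7 + 0/p = -7 + 0 = -7)
n(m, o) = -19/16 (n(m, o) = -(5 - (-3/4 - 1/4*(-4)))/4 = -(5 - (-3/4 + 1))/4 = -(5 - 1*1/4)/4 = -(5 - 1/4)/4 = -1/4*19/4 = -19/16)
B(w, N) = N (B(w, N) = N + 0*(-7) = N + 0 = N)
75*B(n(2, 1), u(3, x)) = 75*0 = 0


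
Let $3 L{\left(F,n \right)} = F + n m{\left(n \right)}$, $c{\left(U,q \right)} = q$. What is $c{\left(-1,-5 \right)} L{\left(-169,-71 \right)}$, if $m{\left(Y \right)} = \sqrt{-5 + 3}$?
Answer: $\frac{845}{3} + \frac{355 i \sqrt{2}}{3} \approx 281.67 + 167.35 i$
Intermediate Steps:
$m{\left(Y \right)} = i \sqrt{2}$ ($m{\left(Y \right)} = \sqrt{-2} = i \sqrt{2}$)
$L{\left(F,n \right)} = \frac{F}{3} + \frac{i n \sqrt{2}}{3}$ ($L{\left(F,n \right)} = \frac{F + n i \sqrt{2}}{3} = \frac{F + i n \sqrt{2}}{3} = \frac{F}{3} + \frac{i n \sqrt{2}}{3}$)
$c{\left(-1,-5 \right)} L{\left(-169,-71 \right)} = - 5 \left(\frac{1}{3} \left(-169\right) + \frac{1}{3} i \left(-71\right) \sqrt{2}\right) = - 5 \left(- \frac{169}{3} - \frac{71 i \sqrt{2}}{3}\right) = \frac{845}{3} + \frac{355 i \sqrt{2}}{3}$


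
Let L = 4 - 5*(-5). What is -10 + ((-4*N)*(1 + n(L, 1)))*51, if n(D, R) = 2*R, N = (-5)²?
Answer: -15310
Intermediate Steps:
N = 25
L = 29 (L = 4 + 25 = 29)
-10 + ((-4*N)*(1 + n(L, 1)))*51 = -10 + ((-4*25)*(1 + 2*1))*51 = -10 - 100*(1 + 2)*51 = -10 - 100*3*51 = -10 - 300*51 = -10 - 15300 = -15310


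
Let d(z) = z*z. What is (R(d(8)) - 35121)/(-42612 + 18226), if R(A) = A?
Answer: 35057/24386 ≈ 1.4376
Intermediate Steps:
d(z) = z**2
(R(d(8)) - 35121)/(-42612 + 18226) = (8**2 - 35121)/(-42612 + 18226) = (64 - 35121)/(-24386) = -35057*(-1/24386) = 35057/24386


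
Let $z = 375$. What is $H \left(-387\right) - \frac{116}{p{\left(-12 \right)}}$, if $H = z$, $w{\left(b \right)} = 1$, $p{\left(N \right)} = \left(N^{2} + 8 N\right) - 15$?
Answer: $- \frac{4789241}{33} \approx -1.4513 \cdot 10^{5}$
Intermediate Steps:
$p{\left(N \right)} = -15 + N^{2} + 8 N$
$H = 375$
$H \left(-387\right) - \frac{116}{p{\left(-12 \right)}} = 375 \left(-387\right) - \frac{116}{-15 + \left(-12\right)^{2} + 8 \left(-12\right)} = -145125 - \frac{116}{-15 + 144 - 96} = -145125 + \left(- \frac{116}{33} + 0\right) = -145125 - \frac{116}{33} = - \frac{4789241}{33}$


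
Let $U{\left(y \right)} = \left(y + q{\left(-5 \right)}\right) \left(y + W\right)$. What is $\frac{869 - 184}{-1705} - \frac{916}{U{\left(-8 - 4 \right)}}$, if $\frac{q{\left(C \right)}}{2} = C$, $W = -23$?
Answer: $- \frac{18993}{11935} \approx -1.5914$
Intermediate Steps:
$q{\left(C \right)} = 2 C$
$U{\left(y \right)} = \left(-23 + y\right) \left(-10 + y\right)$ ($U{\left(y \right)} = \left(y + 2 \left(-5\right)\right) \left(y - 23\right) = \left(y - 10\right) \left(-23 + y\right) = \left(-10 + y\right) \left(-23 + y\right) = \left(-23 + y\right) \left(-10 + y\right)$)
$\frac{869 - 184}{-1705} - \frac{916}{U{\left(-8 - 4 \right)}} = \frac{869 - 184}{-1705} - \frac{916}{230 + \left(-8 - 4\right)^{2} - 33 \left(-8 - 4\right)} = \left(869 - 184\right) \left(- \frac{1}{1705}\right) - \frac{916}{230 + \left(-12\right)^{2} - -396} = 685 \left(- \frac{1}{1705}\right) - \frac{916}{230 + 144 + 396} = - \frac{137}{341} - \frac{916}{770} = - \frac{137}{341} - \frac{458}{385} = - \frac{18993}{11935}$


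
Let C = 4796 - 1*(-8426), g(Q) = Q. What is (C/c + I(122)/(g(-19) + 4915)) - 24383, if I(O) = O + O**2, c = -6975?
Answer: -46257209159/1897200 ≈ -24382.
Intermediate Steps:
C = 13222 (C = 4796 + 8426 = 13222)
(C/c + I(122)/(g(-19) + 4915)) - 24383 = (13222/(-6975) + (122*(1 + 122))/(-19 + 4915)) - 24383 = (13222*(-1/6975) + (122*123)/4896) - 24383 = (-13222/6975 + 15006*(1/4896)) - 24383 = (-13222/6975 + 2501/816) - 24383 = 2218441/1897200 - 24383 = -46257209159/1897200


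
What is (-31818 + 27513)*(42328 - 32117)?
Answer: -43958355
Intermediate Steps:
(-31818 + 27513)*(42328 - 32117) = -4305*10211 = -43958355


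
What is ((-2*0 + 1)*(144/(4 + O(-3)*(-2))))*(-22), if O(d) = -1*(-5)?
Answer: 528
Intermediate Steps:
O(d) = 5
((-2*0 + 1)*(144/(4 + O(-3)*(-2))))*(-22) = ((-2*0 + 1)*(144/(4 + 5*(-2))))*(-22) = ((0 + 1)*(144/(4 - 10)))*(-22) = (1*(144/(-6)))*(-22) = (1*(144*(-⅙)))*(-22) = (1*(-24))*(-22) = -24*(-22) = 528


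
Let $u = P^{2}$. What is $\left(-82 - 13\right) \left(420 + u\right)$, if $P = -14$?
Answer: $-58520$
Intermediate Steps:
$u = 196$ ($u = \left(-14\right)^{2} = 196$)
$\left(-82 - 13\right) \left(420 + u\right) = \left(-82 - 13\right) \left(420 + 196\right) = \left(-95\right) 616 = -58520$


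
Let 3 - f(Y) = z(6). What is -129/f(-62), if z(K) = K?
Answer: 43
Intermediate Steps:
f(Y) = -3 (f(Y) = 3 - 1*6 = 3 - 6 = -3)
-129/f(-62) = -129/(-3) = -129*(-1/3) = 43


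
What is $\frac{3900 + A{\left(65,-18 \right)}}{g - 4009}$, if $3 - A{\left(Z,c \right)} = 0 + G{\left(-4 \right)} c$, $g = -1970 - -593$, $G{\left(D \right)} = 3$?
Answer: $- \frac{3957}{5386} \approx -0.73468$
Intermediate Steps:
$g = -1377$ ($g = -1970 + 593 = -1377$)
$A{\left(Z,c \right)} = 3 - 3 c$ ($A{\left(Z,c \right)} = 3 - \left(0 + 3 c\right) = 3 - 3 c$)
$\frac{3900 + A{\left(65,-18 \right)}}{g - 4009} = \frac{3900 + \left(3 - -54\right)}{-1377 - 4009} = \frac{3900 + \left(3 + 54\right)}{-5386} = \left(3900 + 57\right) \left(- \frac{1}{5386}\right) = 3957 \left(- \frac{1}{5386}\right) = - \frac{3957}{5386}$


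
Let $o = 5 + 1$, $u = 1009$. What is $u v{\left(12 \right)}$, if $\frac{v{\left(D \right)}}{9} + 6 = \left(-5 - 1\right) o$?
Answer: $-381402$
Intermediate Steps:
$o = 6$
$v{\left(D \right)} = -378$ ($v{\left(D \right)} = -54 + 9 \left(-5 - 1\right) 6 = -54 + 9 \left(\left(-6\right) 6\right) = -54 + 9 \left(-36\right) = -54 - 324 = -378$)
$u v{\left(12 \right)} = 1009 \left(-378\right) = -381402$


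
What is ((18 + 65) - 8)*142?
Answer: 10650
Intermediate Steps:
((18 + 65) - 8)*142 = (83 - 8)*142 = 75*142 = 10650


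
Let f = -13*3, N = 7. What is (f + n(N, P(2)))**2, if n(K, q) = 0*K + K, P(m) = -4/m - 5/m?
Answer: 1024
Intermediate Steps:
P(m) = -9/m
f = -39
n(K, q) = K (n(K, q) = 0 + K = K)
(f + n(N, P(2)))**2 = (-39 + 7)**2 = (-32)**2 = 1024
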